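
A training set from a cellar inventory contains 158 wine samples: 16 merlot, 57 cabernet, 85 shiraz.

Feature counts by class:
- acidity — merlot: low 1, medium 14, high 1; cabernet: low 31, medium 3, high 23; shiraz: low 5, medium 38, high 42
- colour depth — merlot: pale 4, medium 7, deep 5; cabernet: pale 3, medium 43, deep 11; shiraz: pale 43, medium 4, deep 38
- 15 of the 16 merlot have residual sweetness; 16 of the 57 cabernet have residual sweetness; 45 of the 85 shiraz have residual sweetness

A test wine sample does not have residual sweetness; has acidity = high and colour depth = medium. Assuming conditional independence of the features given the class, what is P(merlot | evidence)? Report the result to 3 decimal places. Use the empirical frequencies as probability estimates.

merlot: (16/158) × (1/16) × (7/16) × (1/16) ≈ 0.000173062
cabernet: (57/158) × (23/57) × (43/57) × (41/57) ≈ 0.0789902
shiraz: (85/158) × (42/85) × (4/85) × (40/85) ≈ 0.00588673
P(merlot | x) = 0.000173062 / 0.085049992 ≈ 0.002

0.002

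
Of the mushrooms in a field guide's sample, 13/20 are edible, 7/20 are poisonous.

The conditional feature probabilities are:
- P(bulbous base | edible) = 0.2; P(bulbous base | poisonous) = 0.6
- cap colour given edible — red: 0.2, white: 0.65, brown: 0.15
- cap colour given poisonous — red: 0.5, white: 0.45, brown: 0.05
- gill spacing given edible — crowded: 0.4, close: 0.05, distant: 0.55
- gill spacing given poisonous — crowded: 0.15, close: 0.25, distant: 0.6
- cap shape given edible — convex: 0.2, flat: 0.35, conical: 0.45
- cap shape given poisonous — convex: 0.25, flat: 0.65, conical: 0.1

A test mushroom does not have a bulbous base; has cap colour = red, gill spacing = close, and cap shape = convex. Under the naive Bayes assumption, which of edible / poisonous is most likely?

poisonous

edible: 0.65 × (1−0.2) × 0.2 × 0.05 × 0.2 = 0.00104
poisonous: 0.35 × (1−0.6) × 0.5 × 0.25 × 0.25 = 0.004375
Highest score → poisonous.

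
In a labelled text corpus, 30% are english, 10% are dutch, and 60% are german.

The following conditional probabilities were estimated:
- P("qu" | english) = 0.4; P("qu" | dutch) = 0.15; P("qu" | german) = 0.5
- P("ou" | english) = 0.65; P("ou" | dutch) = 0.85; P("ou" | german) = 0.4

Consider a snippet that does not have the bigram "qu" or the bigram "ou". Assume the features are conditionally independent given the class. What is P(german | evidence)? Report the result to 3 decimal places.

english: 0.3 × (1−0.4) × (1−0.65) = 0.063
dutch: 0.1 × (1−0.15) × (1−0.85) = 0.01275
german: 0.6 × (1−0.5) × (1−0.4) = 0.18
P(german | x) = 0.18 / 0.25575 ≈ 0.704

0.704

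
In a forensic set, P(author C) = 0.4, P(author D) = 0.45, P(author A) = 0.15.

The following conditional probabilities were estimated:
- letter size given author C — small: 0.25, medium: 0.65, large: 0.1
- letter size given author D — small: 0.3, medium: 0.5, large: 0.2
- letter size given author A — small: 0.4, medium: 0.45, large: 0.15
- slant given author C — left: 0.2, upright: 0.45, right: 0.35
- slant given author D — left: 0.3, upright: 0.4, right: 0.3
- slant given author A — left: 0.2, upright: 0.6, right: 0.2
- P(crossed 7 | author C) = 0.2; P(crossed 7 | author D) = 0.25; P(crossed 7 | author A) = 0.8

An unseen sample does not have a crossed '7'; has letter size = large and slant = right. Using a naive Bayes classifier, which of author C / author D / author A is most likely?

author D

author C: 0.4 × 0.1 × 0.35 × (1−0.2) = 0.0112
author D: 0.45 × 0.2 × 0.3 × (1−0.25) = 0.02025
author A: 0.15 × 0.15 × 0.2 × (1−0.8) = 0.0009
Highest score → author D.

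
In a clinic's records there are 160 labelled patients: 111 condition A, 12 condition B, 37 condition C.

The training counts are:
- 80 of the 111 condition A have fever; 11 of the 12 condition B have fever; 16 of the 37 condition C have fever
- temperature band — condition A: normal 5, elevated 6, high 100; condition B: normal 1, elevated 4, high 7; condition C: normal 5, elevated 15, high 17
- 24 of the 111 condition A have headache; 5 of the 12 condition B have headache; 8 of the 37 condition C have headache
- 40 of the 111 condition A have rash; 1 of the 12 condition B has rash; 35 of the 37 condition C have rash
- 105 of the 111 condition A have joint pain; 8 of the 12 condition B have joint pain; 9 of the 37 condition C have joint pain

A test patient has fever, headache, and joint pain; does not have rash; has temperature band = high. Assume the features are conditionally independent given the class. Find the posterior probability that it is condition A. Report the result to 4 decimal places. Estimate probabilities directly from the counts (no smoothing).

0.8507

condition A: (111/160) × (80/111) × (100/111) × (24/111) × (71/111) × (105/111) ≈ 0.0589301
condition B: (12/160) × (11/12) × (7/12) × (5/12) × (11/12) × (8/12) ≈ 0.0102117
condition C: (37/160) × (16/37) × (17/37) × (8/37) × (2/37) × (9/37) ≈ 0.000130618
P(condition A | x) = 0.0589301 / 0.069272418 ≈ 0.8507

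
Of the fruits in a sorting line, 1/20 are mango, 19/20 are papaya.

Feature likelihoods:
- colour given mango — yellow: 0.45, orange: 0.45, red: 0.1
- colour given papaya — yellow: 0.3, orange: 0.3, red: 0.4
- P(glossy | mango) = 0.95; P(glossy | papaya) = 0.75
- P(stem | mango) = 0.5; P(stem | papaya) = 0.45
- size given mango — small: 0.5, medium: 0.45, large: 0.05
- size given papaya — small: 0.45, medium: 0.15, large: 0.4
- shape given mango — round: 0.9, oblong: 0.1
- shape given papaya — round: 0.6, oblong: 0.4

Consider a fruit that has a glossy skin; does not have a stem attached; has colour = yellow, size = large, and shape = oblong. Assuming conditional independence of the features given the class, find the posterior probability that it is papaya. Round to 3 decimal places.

mango: 0.05 × 0.45 × 0.95 × (1−0.5) × 0.05 × 0.1 = 0.0000534375
papaya: 0.95 × 0.3 × 0.75 × (1−0.45) × 0.4 × 0.4 = 0.01881
P(papaya | x) = 0.01881 / 0.0188634375 ≈ 0.997

0.997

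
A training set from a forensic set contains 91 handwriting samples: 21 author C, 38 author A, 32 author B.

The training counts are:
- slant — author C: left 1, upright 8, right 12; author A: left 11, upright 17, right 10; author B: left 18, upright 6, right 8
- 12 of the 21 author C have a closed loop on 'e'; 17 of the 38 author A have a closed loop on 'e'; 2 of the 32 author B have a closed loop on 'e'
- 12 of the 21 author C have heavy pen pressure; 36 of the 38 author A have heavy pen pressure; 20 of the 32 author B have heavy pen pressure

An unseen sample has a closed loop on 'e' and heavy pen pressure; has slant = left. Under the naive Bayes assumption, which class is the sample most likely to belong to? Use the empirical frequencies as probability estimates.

author C: (21/91) × (1/21) × (12/21) × (12/21) ≈ 0.00358825
author A: (38/91) × (11/38) × (17/38) × (36/38) ≈ 0.0512313
author B: (32/91) × (18/32) × (2/32) × (20/32) ≈ 0.00772665
Highest score → author A.

author A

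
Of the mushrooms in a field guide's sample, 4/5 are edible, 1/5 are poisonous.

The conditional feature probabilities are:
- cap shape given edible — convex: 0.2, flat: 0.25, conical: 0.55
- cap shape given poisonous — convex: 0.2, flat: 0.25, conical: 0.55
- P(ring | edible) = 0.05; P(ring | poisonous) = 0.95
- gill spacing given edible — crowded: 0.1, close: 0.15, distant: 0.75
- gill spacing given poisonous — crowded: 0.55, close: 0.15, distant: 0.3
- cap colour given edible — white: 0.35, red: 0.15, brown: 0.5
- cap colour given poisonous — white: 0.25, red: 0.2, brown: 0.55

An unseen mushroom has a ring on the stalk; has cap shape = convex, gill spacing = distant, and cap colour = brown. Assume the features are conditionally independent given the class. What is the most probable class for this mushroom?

poisonous

edible: 0.8 × 0.2 × 0.05 × 0.75 × 0.5 = 0.003
poisonous: 0.2 × 0.2 × 0.95 × 0.3 × 0.55 = 0.00627
Highest score → poisonous.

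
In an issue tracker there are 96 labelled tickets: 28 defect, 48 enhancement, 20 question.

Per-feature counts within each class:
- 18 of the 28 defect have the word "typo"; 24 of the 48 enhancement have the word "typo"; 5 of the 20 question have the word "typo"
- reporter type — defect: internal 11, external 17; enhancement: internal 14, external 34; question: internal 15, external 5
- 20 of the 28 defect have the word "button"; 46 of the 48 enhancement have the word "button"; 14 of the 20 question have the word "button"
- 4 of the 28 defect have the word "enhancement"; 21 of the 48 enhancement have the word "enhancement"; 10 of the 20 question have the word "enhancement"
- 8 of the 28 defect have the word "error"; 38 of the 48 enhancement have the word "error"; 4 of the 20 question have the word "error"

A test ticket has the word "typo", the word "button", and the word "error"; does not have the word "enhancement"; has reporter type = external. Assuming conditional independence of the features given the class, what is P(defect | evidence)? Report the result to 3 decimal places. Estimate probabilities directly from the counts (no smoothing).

0.207

defect: (28/96) × (18/28) × (17/28) × (20/28) × (24/28) × (8/28) ≈ 0.0199136
enhancement: (48/96) × (24/48) × (34/48) × (46/48) × (27/48) × (38/48) ≈ 0.0755717
question: (20/96) × (5/20) × (5/20) × (14/20) × (10/20) × (4/20) ≈ 0.000911458
P(defect | x) = 0.0199136 / 0.096396758 ≈ 0.207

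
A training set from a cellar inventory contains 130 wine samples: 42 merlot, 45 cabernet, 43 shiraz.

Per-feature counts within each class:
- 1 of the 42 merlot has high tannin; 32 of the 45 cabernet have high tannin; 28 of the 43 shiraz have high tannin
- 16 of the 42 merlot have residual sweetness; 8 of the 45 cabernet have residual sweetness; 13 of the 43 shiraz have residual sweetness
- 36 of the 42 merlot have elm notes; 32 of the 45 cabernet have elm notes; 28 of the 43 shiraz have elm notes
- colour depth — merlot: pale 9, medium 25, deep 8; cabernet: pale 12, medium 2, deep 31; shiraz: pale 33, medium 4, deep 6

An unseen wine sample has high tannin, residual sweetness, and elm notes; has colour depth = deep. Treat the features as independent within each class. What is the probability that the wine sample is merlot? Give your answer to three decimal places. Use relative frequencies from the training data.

merlot: (42/130) × (1/42) × (16/42) × (36/42) × (8/42) ≈ 0.000478433
cabernet: (45/130) × (32/45) × (8/45) × (32/45) × (31/45) ≈ 0.0214373
shiraz: (43/130) × (28/43) × (13/43) × (28/43) × (6/43) ≈ 0.00591646
P(merlot | x) = 0.000478433 / 0.027832193 ≈ 0.017

0.017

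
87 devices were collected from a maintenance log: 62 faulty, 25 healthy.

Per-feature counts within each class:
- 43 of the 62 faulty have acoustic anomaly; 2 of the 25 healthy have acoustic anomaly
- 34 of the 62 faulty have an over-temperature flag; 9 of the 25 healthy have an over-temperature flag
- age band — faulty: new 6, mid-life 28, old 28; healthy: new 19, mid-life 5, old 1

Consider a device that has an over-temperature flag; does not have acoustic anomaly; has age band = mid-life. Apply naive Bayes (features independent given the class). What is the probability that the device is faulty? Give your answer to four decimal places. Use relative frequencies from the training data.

0.7397

faulty: (62/87) × (19/62) × (34/62) × (28/62) ≈ 0.0540864
healthy: (25/87) × (23/25) × (9/25) × (5/25) ≈ 0.0190345
P(faulty | x) = 0.0540864 / 0.0731209 ≈ 0.7397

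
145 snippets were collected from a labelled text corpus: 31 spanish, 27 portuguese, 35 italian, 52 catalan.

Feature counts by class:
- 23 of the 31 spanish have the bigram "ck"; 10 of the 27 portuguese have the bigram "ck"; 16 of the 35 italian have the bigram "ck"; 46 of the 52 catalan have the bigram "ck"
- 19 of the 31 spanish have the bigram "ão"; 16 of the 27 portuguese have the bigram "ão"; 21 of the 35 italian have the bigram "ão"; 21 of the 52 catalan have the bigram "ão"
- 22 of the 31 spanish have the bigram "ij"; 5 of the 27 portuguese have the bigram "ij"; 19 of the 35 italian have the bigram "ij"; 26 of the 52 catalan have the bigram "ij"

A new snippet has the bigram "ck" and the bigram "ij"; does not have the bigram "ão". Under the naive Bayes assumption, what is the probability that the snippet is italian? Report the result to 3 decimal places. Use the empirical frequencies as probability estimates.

0.143

spanish: (31/145) × (23/31) × (12/31) × (22/31) ≈ 0.0435753
portuguese: (27/145) × (10/27) × (11/27) × (5/27) ≈ 0.00520316
italian: (35/145) × (16/35) × (14/35) × (19/35) ≈ 0.0239606
catalan: (52/145) × (46/52) × (31/52) × (26/52) ≈ 0.0945623
P(italian | x) = 0.0239606 / 0.16730136 ≈ 0.143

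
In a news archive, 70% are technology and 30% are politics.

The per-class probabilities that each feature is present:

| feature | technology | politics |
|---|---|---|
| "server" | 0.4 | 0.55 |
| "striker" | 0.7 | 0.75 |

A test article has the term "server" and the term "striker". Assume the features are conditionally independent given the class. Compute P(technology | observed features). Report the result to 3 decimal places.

technology: 0.7 × 0.4 × 0.7 = 0.196
politics: 0.3 × 0.55 × 0.75 = 0.12375
P(technology | x) = 0.196 / 0.31975 ≈ 0.613

0.613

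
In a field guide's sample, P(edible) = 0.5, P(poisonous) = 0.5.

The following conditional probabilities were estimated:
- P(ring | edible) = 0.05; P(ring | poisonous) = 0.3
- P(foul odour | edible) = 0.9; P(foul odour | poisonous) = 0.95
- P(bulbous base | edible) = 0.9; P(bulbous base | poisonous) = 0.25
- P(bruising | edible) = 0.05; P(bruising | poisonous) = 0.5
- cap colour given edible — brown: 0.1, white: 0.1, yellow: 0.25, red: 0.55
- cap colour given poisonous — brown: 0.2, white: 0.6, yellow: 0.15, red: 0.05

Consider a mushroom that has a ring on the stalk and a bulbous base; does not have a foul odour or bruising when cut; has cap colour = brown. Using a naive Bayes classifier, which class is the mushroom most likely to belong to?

edible

edible: 0.5 × 0.05 × (1−0.9) × 0.9 × (1−0.05) × 0.1 = 0.00021375
poisonous: 0.5 × 0.3 × (1−0.95) × 0.25 × (1−0.5) × 0.2 = 0.0001875
Highest score → edible.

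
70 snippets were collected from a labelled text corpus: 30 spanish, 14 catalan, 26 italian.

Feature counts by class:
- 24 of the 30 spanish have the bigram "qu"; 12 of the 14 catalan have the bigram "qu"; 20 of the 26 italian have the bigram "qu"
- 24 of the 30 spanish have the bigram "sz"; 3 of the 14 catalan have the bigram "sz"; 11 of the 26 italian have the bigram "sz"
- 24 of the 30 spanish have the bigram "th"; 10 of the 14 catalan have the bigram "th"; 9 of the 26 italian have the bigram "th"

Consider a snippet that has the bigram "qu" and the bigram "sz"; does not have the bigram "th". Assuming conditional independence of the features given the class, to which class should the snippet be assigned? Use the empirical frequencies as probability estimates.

spanish: (30/70) × (24/30) × (24/30) × (6/30) ≈ 0.0548571
catalan: (14/70) × (12/14) × (3/14) × (4/14) ≈ 0.0104956
italian: (26/70) × (20/26) × (11/26) × (17/26) ≈ 0.0790363
Highest score → italian.

italian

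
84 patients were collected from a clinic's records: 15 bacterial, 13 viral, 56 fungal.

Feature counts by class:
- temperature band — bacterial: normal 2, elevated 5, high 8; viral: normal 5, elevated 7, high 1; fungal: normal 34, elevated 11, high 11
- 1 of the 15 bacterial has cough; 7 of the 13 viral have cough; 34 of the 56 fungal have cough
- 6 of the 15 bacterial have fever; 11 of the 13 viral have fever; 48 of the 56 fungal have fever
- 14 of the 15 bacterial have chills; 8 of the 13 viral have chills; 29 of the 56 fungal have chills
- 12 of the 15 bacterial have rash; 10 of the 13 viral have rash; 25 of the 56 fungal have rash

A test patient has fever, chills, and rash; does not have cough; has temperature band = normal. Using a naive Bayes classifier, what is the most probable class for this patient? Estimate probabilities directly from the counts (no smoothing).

bacterial: (15/84) × (2/15) × (14/15) × (6/15) × (14/15) × (12/15) ≈ 0.00663704
viral: (13/84) × (5/13) × (6/13) × (11/13) × (8/13) × (10/13) ≈ 0.011004
fungal: (56/84) × (34/56) × (22/56) × (48/56) × (29/56) × (25/56) ≈ 0.0315101
Highest score → fungal.

fungal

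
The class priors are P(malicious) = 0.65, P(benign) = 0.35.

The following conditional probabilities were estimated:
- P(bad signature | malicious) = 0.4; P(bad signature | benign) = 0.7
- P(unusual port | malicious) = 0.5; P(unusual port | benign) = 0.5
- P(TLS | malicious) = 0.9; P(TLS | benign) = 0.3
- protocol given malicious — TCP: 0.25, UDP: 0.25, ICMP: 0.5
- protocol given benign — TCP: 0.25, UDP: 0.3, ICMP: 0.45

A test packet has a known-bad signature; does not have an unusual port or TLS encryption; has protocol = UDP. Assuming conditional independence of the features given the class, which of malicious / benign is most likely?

benign

malicious: 0.65 × 0.4 × (1−0.5) × (1−0.9) × 0.25 = 0.00325
benign: 0.35 × 0.7 × (1−0.5) × (1−0.3) × 0.3 = 0.025725
Highest score → benign.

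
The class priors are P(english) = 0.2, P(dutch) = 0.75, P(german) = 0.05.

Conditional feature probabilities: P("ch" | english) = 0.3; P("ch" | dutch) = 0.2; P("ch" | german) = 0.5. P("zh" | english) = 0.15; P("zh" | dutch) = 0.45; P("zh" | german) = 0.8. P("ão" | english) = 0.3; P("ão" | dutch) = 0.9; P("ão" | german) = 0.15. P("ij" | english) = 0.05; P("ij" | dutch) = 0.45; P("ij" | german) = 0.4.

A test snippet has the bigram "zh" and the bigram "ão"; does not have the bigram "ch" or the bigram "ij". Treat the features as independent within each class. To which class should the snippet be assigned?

english: 0.2 × (1−0.3) × 0.15 × 0.3 × (1−0.05) = 0.005985
dutch: 0.75 × (1−0.2) × 0.45 × 0.9 × (1−0.45) = 0.13365
german: 0.05 × (1−0.5) × 0.8 × 0.15 × (1−0.4) = 0.0018
Highest score → dutch.

dutch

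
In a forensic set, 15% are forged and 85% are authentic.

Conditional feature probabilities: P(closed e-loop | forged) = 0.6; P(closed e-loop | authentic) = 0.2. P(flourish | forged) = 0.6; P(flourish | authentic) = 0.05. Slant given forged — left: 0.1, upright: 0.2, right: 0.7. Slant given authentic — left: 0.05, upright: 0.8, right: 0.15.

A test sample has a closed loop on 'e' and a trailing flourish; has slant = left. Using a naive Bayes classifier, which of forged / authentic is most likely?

forged: 0.15 × 0.6 × 0.6 × 0.1 = 0.0054
authentic: 0.85 × 0.2 × 0.05 × 0.05 = 0.000425
Highest score → forged.

forged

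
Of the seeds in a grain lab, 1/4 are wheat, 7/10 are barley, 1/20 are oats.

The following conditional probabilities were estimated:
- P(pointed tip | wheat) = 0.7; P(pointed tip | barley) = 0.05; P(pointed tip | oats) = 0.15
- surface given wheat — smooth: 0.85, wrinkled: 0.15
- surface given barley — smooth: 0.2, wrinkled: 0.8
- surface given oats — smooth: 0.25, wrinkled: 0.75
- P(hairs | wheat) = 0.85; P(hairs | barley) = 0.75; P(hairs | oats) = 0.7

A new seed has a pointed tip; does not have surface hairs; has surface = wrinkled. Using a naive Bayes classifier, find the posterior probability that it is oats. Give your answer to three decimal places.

wheat: 0.25 × 0.7 × 0.15 × (1−0.85) = 0.0039375
barley: 0.7 × 0.05 × 0.8 × (1−0.75) = 0.007
oats: 0.05 × 0.15 × 0.75 × (1−0.7) = 0.0016875
P(oats | x) = 0.0016875 / 0.012625 ≈ 0.134

0.134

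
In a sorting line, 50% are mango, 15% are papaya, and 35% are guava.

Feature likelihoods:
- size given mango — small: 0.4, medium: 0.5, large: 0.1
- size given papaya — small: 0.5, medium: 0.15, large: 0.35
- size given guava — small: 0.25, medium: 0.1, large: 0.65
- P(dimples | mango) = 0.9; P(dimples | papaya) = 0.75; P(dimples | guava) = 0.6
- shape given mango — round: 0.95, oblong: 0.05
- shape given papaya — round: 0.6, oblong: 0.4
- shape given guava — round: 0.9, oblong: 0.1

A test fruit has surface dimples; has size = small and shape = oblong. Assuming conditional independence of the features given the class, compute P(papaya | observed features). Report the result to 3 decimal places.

mango: 0.5 × 0.4 × 0.9 × 0.05 = 0.009
papaya: 0.15 × 0.5 × 0.75 × 0.4 = 0.0225
guava: 0.35 × 0.25 × 0.6 × 0.1 = 0.00525
P(papaya | x) = 0.0225 / 0.03675 ≈ 0.612

0.612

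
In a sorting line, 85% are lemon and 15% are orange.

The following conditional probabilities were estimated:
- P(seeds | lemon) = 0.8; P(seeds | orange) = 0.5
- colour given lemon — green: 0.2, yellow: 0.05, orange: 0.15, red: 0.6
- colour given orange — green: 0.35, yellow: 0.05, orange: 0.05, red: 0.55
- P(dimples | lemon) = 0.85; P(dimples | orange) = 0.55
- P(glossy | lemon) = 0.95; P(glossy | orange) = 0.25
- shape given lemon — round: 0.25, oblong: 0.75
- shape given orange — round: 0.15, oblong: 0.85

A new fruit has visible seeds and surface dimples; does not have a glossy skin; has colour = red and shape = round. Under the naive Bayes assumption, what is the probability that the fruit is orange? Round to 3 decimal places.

0.371

lemon: 0.85 × 0.8 × 0.6 × 0.85 × (1−0.95) × 0.25 = 0.004335
orange: 0.15 × 0.5 × 0.55 × 0.55 × (1−0.25) × 0.15 = 0.00255234375
P(orange | x) = 0.00255234375 / 0.00688734375 ≈ 0.371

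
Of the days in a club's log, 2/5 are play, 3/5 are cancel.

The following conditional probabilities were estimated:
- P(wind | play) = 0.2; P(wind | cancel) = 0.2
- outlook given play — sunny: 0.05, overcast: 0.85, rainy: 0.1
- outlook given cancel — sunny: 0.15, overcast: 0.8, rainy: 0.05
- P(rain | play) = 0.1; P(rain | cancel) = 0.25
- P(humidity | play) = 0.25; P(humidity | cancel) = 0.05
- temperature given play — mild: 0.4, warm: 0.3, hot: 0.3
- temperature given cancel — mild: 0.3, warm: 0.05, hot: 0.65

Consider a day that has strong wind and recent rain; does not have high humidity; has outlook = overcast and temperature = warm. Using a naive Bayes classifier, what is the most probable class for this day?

play

play: 0.4 × 0.2 × 0.85 × 0.1 × (1−0.25) × 0.3 = 0.00153
cancel: 0.6 × 0.2 × 0.8 × 0.25 × (1−0.05) × 0.05 = 0.00114
Highest score → play.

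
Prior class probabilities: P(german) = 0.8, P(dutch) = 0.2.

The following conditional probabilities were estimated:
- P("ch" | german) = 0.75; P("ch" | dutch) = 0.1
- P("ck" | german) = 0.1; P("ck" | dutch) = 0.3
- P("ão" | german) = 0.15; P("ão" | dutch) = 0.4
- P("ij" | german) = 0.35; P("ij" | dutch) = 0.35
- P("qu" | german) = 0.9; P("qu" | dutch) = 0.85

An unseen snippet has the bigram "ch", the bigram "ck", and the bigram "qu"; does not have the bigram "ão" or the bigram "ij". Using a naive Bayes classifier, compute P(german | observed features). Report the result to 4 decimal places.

0.9375

german: 0.8 × 0.75 × 0.1 × (1−0.15) × (1−0.35) × 0.9 = 0.029835
dutch: 0.2 × 0.1 × 0.3 × (1−0.4) × (1−0.35) × 0.85 = 0.001989
P(german | x) = 0.029835 / 0.031824 ≈ 0.9375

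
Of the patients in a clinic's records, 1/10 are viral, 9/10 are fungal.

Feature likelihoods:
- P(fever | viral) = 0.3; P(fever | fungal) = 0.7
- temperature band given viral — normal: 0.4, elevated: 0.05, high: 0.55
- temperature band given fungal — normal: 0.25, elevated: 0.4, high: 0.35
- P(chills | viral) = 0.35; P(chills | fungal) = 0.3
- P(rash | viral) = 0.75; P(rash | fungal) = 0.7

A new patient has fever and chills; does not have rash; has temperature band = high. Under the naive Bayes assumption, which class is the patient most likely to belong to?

viral: 0.1 × 0.3 × 0.55 × 0.35 × (1−0.75) = 0.00144375
fungal: 0.9 × 0.7 × 0.35 × 0.3 × (1−0.7) = 0.019845
Highest score → fungal.

fungal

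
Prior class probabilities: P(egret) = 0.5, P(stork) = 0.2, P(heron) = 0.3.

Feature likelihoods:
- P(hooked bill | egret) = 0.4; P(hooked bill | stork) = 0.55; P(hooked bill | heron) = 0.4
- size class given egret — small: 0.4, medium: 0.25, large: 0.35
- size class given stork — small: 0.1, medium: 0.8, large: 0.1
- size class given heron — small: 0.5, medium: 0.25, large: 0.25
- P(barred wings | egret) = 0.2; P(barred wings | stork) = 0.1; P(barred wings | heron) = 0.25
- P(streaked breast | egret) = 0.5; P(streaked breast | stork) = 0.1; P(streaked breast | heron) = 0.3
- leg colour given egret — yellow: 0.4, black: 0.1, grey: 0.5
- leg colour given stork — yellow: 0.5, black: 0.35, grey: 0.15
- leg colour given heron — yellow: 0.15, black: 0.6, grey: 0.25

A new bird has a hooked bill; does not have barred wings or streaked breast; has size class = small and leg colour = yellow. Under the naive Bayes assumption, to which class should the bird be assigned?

egret: 0.5 × 0.4 × 0.4 × (1−0.2) × (1−0.5) × 0.4 = 0.0128
stork: 0.2 × 0.55 × 0.1 × (1−0.1) × (1−0.1) × 0.5 = 0.004455
heron: 0.3 × 0.4 × 0.5 × (1−0.25) × (1−0.3) × 0.15 = 0.004725
Highest score → egret.

egret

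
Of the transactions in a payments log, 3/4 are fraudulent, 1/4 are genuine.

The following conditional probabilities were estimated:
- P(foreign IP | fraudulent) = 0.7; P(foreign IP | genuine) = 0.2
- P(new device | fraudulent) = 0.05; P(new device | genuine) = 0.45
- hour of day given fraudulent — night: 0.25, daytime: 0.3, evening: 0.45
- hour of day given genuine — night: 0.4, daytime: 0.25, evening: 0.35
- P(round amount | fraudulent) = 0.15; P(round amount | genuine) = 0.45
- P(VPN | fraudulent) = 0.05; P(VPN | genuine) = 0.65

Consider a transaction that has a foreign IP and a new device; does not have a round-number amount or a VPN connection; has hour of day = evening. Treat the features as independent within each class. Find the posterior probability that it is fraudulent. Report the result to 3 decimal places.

fraudulent: 0.75 × 0.7 × 0.05 × 0.45 × (1−0.15) × (1−0.05) = 0.00953859375
genuine: 0.25 × 0.2 × 0.45 × 0.35 × (1−0.45) × (1−0.65) = 0.0015159375
P(fraudulent | x) = 0.00953859375 / 0.01105453125 ≈ 0.863

0.863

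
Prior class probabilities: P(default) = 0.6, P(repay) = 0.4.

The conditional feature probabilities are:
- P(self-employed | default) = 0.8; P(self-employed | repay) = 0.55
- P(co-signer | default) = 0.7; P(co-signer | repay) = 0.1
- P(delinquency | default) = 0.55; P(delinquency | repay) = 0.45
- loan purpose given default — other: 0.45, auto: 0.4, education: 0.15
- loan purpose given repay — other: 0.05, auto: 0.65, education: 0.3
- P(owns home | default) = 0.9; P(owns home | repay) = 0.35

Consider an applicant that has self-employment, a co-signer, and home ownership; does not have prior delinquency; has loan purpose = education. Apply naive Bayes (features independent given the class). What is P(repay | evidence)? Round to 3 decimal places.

default: 0.6 × 0.8 × 0.7 × (1−0.55) × 0.15 × 0.9 = 0.020412
repay: 0.4 × 0.55 × 0.1 × (1−0.45) × 0.3 × 0.35 = 0.0012705
P(repay | x) = 0.0012705 / 0.0216825 ≈ 0.059

0.059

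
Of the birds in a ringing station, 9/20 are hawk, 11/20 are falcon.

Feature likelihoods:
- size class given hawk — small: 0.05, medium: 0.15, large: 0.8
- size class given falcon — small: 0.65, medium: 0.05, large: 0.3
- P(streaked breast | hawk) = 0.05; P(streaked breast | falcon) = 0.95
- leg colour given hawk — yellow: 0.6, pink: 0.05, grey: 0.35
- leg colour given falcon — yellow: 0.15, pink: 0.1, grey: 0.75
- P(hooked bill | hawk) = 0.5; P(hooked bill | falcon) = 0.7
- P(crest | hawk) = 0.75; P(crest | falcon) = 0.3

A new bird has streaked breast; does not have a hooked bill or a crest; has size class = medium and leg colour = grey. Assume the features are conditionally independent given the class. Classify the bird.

falcon

hawk: 0.45 × 0.15 × 0.05 × 0.35 × (1−0.5) × (1−0.75) = 0.00014765625
falcon: 0.55 × 0.05 × 0.95 × 0.75 × (1−0.7) × (1−0.3) = 0.0041146875
Highest score → falcon.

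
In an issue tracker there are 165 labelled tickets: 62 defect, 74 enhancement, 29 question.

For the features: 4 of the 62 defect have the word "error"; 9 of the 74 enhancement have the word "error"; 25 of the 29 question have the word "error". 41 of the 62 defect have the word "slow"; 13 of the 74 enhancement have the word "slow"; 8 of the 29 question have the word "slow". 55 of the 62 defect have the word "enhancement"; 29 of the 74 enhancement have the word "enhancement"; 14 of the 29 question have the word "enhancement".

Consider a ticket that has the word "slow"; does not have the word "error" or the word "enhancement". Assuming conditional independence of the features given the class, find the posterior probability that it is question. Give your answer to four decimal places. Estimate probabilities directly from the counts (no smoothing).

0.0482

defect: (62/165) × (58/62) × (41/62) × (7/62) ≈ 0.0262448
enhancement: (74/165) × (65/74) × (13/74) × (45/74) ≈ 0.0420845
question: (29/165) × (4/29) × (8/29) × (15/29) ≈ 0.00345909
P(question | x) = 0.00345909 / 0.07178839 ≈ 0.0482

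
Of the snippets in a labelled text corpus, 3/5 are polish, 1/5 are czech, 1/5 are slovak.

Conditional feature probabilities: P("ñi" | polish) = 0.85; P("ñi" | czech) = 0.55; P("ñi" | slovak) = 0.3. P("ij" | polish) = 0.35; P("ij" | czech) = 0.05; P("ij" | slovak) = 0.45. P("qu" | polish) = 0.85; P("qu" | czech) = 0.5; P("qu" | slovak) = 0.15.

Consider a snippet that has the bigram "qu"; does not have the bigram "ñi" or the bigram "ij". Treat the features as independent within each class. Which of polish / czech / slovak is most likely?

polish

polish: 0.6 × (1−0.85) × (1−0.35) × 0.85 = 0.049725
czech: 0.2 × (1−0.55) × (1−0.05) × 0.5 = 0.04275
slovak: 0.2 × (1−0.3) × (1−0.45) × 0.15 = 0.01155
Highest score → polish.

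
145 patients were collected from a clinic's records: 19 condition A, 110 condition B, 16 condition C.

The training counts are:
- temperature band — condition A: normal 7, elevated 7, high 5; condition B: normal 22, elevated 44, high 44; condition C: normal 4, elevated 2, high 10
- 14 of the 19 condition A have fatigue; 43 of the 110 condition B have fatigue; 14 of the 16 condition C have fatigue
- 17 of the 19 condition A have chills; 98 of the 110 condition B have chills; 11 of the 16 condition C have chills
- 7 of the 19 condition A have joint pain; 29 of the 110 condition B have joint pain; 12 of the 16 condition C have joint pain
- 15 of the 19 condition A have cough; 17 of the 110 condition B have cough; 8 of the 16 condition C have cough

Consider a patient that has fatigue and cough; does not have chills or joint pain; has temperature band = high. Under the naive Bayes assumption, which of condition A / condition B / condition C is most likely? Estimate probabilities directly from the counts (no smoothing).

condition A: (19/145) × (5/19) × (14/19) × (2/19) × (12/19) × (15/19) ≈ 0.00133358
condition B: (110/145) × (44/110) × (43/110) × (12/110) × (81/110) × (17/110) ≈ 0.00147264
condition C: (16/145) × (10/16) × (14/16) × (5/16) × (4/16) × (8/16) ≈ 0.00235722
Highest score → condition C.

condition C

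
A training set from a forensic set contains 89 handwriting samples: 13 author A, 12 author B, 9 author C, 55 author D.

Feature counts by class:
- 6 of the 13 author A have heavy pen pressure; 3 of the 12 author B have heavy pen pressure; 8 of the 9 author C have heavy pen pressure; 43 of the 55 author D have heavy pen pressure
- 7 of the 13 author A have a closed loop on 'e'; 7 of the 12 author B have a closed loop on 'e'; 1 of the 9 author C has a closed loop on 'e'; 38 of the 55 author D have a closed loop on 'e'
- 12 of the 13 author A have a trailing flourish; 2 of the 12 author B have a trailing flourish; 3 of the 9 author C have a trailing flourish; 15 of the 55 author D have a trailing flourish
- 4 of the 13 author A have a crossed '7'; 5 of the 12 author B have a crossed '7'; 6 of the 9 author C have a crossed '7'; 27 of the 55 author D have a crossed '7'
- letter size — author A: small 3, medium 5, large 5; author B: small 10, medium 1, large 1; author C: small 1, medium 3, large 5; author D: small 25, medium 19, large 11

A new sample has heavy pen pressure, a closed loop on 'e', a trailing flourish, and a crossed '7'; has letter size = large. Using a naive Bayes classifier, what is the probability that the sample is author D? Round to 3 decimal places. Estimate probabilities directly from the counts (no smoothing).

author A: (13/89) × (6/13) × (7/13) × (12/13) × (4/13) × (5/13) ≈ 0.00396549
author B: (12/89) × (3/12) × (7/12) × (2/12) × (5/12) × (1/12) ≈ 0.00011379
author C: (9/89) × (8/9) × (1/9) × (3/9) × (6/9) × (5/9) ≈ 0.00123303
author D: (55/89) × (43/55) × (38/55) × (15/55) × (27/55) × (11/55) ≈ 0.00893838
P(author D | x) = 0.00893838 / 0.01425069 ≈ 0.627

0.627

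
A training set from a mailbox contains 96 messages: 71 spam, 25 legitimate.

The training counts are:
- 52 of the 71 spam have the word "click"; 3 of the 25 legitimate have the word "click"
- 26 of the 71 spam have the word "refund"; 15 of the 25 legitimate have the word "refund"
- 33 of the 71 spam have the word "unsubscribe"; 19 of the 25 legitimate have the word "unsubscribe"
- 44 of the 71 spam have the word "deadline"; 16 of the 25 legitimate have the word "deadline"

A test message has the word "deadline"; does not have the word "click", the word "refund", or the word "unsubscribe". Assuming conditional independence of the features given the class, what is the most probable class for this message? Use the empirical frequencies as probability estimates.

spam: (71/96) × (19/71) × (45/71) × (38/71) × (44/71) ≈ 0.041606
legitimate: (25/96) × (22/25) × (10/25) × (6/25) × (16/25) = 0.01408
Highest score → spam.

spam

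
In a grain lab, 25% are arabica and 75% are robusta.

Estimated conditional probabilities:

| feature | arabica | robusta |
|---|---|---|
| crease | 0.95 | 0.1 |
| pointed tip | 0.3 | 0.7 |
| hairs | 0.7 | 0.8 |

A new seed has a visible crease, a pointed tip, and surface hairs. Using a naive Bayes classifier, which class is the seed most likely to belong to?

arabica: 0.25 × 0.95 × 0.3 × 0.7 = 0.049875
robusta: 0.75 × 0.1 × 0.7 × 0.8 = 0.042
Highest score → arabica.

arabica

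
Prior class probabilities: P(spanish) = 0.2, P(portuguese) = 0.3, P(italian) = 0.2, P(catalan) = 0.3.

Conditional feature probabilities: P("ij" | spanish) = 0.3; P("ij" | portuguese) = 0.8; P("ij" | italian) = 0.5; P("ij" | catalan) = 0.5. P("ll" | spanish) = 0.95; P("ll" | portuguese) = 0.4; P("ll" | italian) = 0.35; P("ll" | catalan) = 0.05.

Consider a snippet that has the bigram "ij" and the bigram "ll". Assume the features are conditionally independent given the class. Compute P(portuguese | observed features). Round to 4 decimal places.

0.4910

spanish: 0.2 × 0.3 × 0.95 = 0.057
portuguese: 0.3 × 0.8 × 0.4 = 0.096
italian: 0.2 × 0.5 × 0.35 = 0.035
catalan: 0.3 × 0.5 × 0.05 = 0.0075
P(portuguese | x) = 0.096 / 0.1955 ≈ 0.4910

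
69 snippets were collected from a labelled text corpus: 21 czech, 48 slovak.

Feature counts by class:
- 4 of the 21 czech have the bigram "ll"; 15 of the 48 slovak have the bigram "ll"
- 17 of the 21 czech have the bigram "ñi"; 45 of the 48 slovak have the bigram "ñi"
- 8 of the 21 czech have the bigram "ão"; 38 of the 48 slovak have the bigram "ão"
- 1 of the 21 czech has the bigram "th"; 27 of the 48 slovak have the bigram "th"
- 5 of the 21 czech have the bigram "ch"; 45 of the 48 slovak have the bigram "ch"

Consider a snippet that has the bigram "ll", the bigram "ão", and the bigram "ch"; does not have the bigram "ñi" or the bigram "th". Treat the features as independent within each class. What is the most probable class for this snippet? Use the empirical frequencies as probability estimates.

slovak

czech: (21/69) × (4/21) × (4/21) × (8/21) × (20/21) × (5/21) ≈ 0.000953858
slovak: (48/69) × (15/48) × (3/48) × (38/48) × (21/48) × (45/48) ≈ 0.00441178
Highest score → slovak.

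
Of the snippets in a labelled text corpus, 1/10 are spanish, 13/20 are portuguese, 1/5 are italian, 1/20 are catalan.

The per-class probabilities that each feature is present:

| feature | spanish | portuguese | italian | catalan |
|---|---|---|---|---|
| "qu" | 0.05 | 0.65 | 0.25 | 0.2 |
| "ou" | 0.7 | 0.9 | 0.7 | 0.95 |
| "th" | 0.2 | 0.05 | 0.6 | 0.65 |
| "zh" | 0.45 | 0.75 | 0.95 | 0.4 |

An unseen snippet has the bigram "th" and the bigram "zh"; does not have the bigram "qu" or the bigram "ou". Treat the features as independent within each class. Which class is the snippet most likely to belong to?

spanish: 0.1 × (1−0.05) × (1−0.7) × 0.2 × 0.45 = 0.002565
portuguese: 0.65 × (1−0.65) × (1−0.9) × 0.05 × 0.75 = 0.000853125
italian: 0.2 × (1−0.25) × (1−0.7) × 0.6 × 0.95 = 0.02565
catalan: 0.05 × (1−0.2) × (1−0.95) × 0.65 × 0.4 = 0.00052
Highest score → italian.

italian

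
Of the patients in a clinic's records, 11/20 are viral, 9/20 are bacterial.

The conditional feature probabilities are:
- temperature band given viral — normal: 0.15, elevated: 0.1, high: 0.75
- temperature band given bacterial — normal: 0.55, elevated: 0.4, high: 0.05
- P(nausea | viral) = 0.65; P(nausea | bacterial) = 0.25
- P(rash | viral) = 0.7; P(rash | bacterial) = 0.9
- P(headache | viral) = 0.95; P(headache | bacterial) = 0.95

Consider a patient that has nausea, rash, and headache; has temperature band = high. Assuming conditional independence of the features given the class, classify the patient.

viral: 0.55 × 0.75 × 0.65 × 0.7 × 0.95 = 0.178303125
bacterial: 0.45 × 0.05 × 0.25 × 0.9 × 0.95 = 0.004809375
Highest score → viral.

viral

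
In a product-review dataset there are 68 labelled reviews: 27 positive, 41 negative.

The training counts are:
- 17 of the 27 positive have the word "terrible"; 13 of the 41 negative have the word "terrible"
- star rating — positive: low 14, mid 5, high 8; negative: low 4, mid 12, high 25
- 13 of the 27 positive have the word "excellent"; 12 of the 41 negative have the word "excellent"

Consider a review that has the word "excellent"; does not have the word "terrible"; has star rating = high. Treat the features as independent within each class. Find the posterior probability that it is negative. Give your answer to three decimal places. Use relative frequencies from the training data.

0.778

positive: (27/68) × (10/27) × (8/27) × (13/27) ≈ 0.0209796
negative: (41/68) × (28/41) × (25/41) × (12/41) ≈ 0.0734857
P(negative | x) = 0.0734857 / 0.0944653 ≈ 0.778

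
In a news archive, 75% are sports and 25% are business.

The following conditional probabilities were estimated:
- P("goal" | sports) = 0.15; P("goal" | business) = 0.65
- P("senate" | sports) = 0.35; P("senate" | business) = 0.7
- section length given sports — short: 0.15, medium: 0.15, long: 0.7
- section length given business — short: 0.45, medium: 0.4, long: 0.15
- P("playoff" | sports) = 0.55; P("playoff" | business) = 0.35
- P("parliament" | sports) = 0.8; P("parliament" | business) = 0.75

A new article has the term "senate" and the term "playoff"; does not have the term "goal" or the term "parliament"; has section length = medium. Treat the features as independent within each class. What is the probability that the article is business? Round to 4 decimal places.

sports: 0.75 × (1−0.15) × 0.35 × 0.15 × 0.55 × (1−0.8) = 0.0036815625
business: 0.25 × (1−0.65) × 0.7 × 0.4 × 0.35 × (1−0.75) = 0.00214375
P(business | x) = 0.00214375 / 0.0058253125 ≈ 0.3680

0.3680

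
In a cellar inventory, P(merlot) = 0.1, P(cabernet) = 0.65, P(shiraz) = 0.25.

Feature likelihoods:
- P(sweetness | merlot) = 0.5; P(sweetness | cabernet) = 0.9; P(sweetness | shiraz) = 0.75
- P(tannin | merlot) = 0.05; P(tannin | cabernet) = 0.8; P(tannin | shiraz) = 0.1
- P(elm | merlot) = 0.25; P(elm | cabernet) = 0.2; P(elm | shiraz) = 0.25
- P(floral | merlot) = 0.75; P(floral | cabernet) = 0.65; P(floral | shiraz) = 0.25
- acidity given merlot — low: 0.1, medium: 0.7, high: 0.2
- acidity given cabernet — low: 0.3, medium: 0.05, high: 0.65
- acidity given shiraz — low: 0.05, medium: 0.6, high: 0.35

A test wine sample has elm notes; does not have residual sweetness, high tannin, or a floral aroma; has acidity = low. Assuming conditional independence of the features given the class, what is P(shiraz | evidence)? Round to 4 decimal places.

merlot: 0.1 × (1−0.5) × (1−0.05) × 0.25 × (1−0.75) × 0.1 = 0.000296875
cabernet: 0.65 × (1−0.9) × (1−0.8) × 0.2 × (1−0.65) × 0.3 = 0.000273
shiraz: 0.25 × (1−0.75) × (1−0.1) × 0.25 × (1−0.25) × 0.05 = 0.00052734375
P(shiraz | x) = 0.00052734375 / 0.00109721875 ≈ 0.4806

0.4806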